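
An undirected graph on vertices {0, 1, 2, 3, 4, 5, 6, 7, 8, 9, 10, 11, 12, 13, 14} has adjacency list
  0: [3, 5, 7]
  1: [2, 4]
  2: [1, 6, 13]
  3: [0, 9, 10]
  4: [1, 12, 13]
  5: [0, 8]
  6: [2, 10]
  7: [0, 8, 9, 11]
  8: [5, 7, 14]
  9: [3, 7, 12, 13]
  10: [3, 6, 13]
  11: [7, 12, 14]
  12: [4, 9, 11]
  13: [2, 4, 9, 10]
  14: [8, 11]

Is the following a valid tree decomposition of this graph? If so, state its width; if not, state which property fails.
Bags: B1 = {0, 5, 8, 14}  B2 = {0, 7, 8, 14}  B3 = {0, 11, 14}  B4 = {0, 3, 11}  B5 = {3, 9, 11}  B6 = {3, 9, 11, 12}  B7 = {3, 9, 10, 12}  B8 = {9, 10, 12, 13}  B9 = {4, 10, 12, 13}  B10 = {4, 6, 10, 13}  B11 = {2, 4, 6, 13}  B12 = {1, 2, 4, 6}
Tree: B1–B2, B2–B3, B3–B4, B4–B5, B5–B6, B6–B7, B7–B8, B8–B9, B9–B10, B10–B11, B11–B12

A tree decomposition must satisfy three properties: every vertex lies in some bag; for every edge, both endpoints lie together in some bag; and for every vertex, the bags containing it form a connected subtree. Here edge (7,11) lies in no bag, so the decomposition is invalid.

No — edge (7,11) lies in no bag.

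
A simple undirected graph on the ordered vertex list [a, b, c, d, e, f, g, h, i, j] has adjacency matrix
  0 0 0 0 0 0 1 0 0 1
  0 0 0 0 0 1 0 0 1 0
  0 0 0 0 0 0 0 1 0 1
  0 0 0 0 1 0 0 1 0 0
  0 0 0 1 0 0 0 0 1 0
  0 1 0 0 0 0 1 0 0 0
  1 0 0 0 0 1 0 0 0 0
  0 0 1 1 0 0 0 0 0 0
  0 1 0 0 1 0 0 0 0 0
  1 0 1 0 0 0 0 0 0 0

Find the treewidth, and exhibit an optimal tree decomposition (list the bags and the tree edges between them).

Each bag holds 3 vertices, so the decomposition has width 2, which upper-bounds the treewidth. For the lower bound, G contains the cycle h–d–e–i–b–f–g–a–j–c–h, so G is not a forest; only forests have treewidth ≤ 1, hence tw(G) ≥ 2. Therefore the treewidth is 2.

Treewidth 2.
One such decomposition:
Bags: B1 = {d, e, h}  B2 = {e, h, i}  B3 = {b, h, i}  B4 = {b, f, h}  B5 = {f, g, h}  B6 = {a, g, h}  B7 = {a, h, j}  B8 = {c, h, j}
Tree: B1–B2, B2–B3, B3–B4, B4–B5, B5–B6, B6–B7, B7–B8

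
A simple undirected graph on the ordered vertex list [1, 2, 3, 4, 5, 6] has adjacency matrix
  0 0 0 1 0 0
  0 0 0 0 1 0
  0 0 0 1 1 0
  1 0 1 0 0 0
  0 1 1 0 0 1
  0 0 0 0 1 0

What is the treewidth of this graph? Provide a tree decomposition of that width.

The largest bag has 2 vertices, giving width 1; this decomposition certifies tw(G) ≤ 1. Since G has at least one edge (e.g. 3–5), it is not an edgeless graph, so tw(G) ≥ 1. The upper and lower bounds meet at 1, so that is the treewidth.

Treewidth 1.
One such decomposition:
Bags: B1 = {3, 5}  B2 = {5, 6}  B3 = {2, 5}  B4 = {3, 4}  B5 = {1, 4}
Tree: B1–B2, B2–B3, B1–B4, B4–B5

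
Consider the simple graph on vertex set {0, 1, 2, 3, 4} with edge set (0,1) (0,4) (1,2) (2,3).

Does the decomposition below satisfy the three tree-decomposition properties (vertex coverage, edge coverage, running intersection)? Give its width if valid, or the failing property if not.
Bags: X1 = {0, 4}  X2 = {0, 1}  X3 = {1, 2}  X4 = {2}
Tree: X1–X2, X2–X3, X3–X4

No — vertex 3 appears in no bag.

A tree decomposition must satisfy three properties: every vertex lies in some bag; for every edge, both endpoints lie together in some bag; and for every vertex, the bags containing it form a connected subtree. Here vertex 3 appears in no bag, so the decomposition is invalid.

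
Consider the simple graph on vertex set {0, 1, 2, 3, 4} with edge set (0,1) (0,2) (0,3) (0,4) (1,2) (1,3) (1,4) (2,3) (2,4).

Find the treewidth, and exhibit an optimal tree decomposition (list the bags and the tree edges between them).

The largest bag has 4 vertices, giving width 3; this decomposition certifies tw(G) ≤ 3. Conversely, {0, 1, 2, 3} is a clique of size 4, and the vertices of any clique must share a bag in every tree decomposition; so some bag has ≥ 4 vertices and tw(G) ≥ 3. Hence tw(G) = 3 exactly.

Treewidth 3.
Bags: B1 = {0, 1, 2, 4}  B2 = {0, 1, 2, 3}
Tree: B1–B2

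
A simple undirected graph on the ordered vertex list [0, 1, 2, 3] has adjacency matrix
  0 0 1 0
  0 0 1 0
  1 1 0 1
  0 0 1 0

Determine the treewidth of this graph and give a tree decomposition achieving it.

Treewidth 1.
Bags: B1 = {2, 3}  B2 = {0, 2}  B3 = {1, 2}
Tree: B1–B2, B2–B3

The largest bag has 2 vertices, giving width 1; this decomposition certifies tw(G) ≤ 1. Any graph with an edge has treewidth ≥ 1, and G has the edge 2–3. Hence tw(G) = 1 exactly.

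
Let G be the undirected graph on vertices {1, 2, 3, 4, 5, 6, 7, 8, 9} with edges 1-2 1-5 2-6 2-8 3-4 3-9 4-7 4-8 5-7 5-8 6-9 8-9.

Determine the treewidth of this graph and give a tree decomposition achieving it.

Treewidth 3.
One such decomposition:
Bags: B1 = {1, 2, 5, 6}  B2 = {2, 5, 6, 8}  B3 = {5, 6, 8, 9}  B4 = {5, 7, 8, 9}  B5 = {4, 7, 8, 9}  B6 = {3, 4, 7, 9}
Tree: B1–B2, B2–B3, B3–B4, B4–B5, B5–B6

Each bag holds 4 vertices, so the decomposition has width 3, which upper-bounds the treewidth. For the lower bound: the 4 vertex sets {1,2,6}, {5}, {8}, {3,4,7,9} are disjoint, each induces a connected subgraph, and every pair is joined by at least one edge of G. Contracting each set to a single vertex therefore yields K_{4} as a minor, and since treewidth is minor-monotone, tw(G) ≥ tw(K_{4}) = 3. Hence tw(G) = 3 exactly.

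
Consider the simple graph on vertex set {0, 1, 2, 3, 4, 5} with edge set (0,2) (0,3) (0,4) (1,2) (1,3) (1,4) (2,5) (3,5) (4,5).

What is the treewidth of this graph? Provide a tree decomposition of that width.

The largest bag has 4 vertices, giving width 3; this decomposition certifies tw(G) ≤ 3. For the lower bound: the 4 vertex sets {1,4}, {2,5}, {0}, {3} are disjoint, each induces a connected subgraph, and every pair is joined by at least one edge of G. Contracting each set to a single vertex therefore yields K_{4} as a minor, and since treewidth is minor-monotone, tw(G) ≥ tw(K_{4}) = 3. Combining the bounds, tw(G) = 3.

Treewidth 3.
One optimal decomposition is:
Bags: B1 = {0, 1, 4, 5}  B2 = {0, 1, 2, 5}  B3 = {0, 1, 3, 5}
Tree: B1–B2, B2–B3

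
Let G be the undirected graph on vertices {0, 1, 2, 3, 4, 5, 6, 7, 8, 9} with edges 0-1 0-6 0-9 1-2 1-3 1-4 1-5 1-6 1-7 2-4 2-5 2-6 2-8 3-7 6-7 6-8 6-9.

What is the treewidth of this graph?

2

A width-2 tree decomposition is:
Bags: B1 = {0, 1, 6}  B2 = {1, 2, 6}  B3 = {1, 6, 7}  B4 = {1, 2, 5}  B5 = {1, 3, 7}  B6 = {0, 6, 9}  B7 = {2, 6, 8}  B8 = {1, 2, 4}
Tree: B1–B2, B2–B3, B2–B4, B3–B5, B1–B6, B2–B7, B2–B8
Each bag holds 3 vertices, so the decomposition has width 2, which upper-bounds the treewidth. Conversely, {2, 6, 8} is a clique of size 3, and the vertices of any clique must share a bag in every tree decomposition; so some bag has ≥ 3 vertices and tw(G) ≥ 2. Therefore the treewidth is 2.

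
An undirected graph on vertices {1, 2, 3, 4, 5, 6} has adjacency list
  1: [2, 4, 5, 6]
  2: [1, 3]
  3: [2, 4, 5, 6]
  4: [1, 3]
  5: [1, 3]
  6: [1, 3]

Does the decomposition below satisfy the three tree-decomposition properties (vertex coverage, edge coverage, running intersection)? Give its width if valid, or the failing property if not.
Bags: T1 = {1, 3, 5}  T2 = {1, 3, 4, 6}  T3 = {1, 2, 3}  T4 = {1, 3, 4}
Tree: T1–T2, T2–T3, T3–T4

A tree decomposition must satisfy three properties: every vertex lies in some bag; for every edge, both endpoints lie together in some bag; and for every vertex, the bags containing it form a connected subtree. Here bags containing vertex 4 are not connected in the tree, so the decomposition is invalid.

No — bags containing vertex 4 are not connected in the tree.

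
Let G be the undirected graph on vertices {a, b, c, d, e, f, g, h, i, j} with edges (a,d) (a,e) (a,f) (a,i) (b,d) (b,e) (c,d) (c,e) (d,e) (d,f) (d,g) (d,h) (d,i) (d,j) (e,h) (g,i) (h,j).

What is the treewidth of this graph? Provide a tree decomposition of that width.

The largest bag has 3 vertices, giving width 2; this decomposition certifies tw(G) ≤ 2. For the lower bound, the 3 vertices {a, d, f} are pairwise adjacent, and any tree decomposition puts a clique entirely inside one bag — forcing width ≥ 2. The upper and lower bounds meet at 2, so that is the treewidth.

Treewidth 2.
One optimal decomposition is:
Bags: B1 = {d, e, h}  B2 = {d, h, j}  B3 = {a, d, e}  B4 = {b, d, e}  B5 = {a, d, f}  B6 = {a, d, i}  B7 = {d, g, i}  B8 = {c, d, e}
Tree: B1–B2, B1–B3, B3–B4, B3–B5, B3–B6, B6–B7, B4–B8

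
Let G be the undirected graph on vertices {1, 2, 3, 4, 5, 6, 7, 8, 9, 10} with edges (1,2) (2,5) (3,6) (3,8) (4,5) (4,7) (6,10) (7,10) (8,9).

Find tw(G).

1

A width-1 tree decomposition is:
Bags: B1 = {8, 9}  B2 = {3, 8}  B3 = {3, 6}  B4 = {6, 10}  B5 = {7, 10}  B6 = {4, 7}  B7 = {4, 5}  B8 = {2, 5}  B9 = {1, 2}
Tree: B1–B2, B2–B3, B3–B4, B4–B5, B5–B6, B6–B7, B7–B8, B8–B9
Every bag has size at most 2, so the width is 2 − 1 = 1 and tw(G) ≤ 1. Any graph with an edge has treewidth ≥ 1, and G has the edge 9–8. Hence tw(G) = 1 exactly.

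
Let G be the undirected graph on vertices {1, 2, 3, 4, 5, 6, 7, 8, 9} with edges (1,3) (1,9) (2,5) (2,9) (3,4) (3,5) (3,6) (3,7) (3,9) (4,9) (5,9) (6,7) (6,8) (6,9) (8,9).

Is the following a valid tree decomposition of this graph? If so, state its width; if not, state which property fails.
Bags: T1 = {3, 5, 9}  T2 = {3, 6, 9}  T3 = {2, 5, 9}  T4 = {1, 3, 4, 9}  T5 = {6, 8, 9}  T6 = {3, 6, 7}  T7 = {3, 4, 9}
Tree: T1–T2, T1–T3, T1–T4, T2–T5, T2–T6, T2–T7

A tree decomposition must satisfy three properties: every vertex lies in some bag; for every edge, both endpoints lie together in some bag; and for every vertex, the bags containing it form a connected subtree. Here bags containing vertex 4 are not connected in the tree, so the decomposition is invalid.

No — bags containing vertex 4 are not connected in the tree.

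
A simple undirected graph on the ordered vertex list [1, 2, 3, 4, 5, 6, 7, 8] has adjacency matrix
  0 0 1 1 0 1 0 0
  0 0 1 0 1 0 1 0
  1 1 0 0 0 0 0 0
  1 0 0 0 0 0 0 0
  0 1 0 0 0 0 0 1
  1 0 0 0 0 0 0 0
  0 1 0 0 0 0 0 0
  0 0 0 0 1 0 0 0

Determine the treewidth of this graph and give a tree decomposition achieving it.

Every bag has size at most 2, so the width is 2 − 1 = 1 and tw(G) ≤ 1. Any graph with an edge has treewidth ≥ 1, and G has the edge 2–3. The upper and lower bounds meet at 1, so that is the treewidth.

Treewidth 1.
One such decomposition:
Bags: B1 = {2, 3}  B2 = {1, 3}  B3 = {1, 4}  B4 = {2, 7}  B5 = {2, 5}  B6 = {5, 8}  B7 = {1, 6}
Tree: B1–B2, B2–B3, B1–B4, B4–B5, B5–B6, B3–B7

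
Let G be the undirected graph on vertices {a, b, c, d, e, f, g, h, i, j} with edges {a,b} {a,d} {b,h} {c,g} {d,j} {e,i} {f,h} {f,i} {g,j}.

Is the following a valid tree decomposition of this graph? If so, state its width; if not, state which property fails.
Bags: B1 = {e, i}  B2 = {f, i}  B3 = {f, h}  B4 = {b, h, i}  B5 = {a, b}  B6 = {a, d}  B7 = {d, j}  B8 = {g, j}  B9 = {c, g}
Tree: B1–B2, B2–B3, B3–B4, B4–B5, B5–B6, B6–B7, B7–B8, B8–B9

No — bags containing vertex i are not connected in the tree.

A tree decomposition must satisfy three properties: every vertex lies in some bag; for every edge, both endpoints lie together in some bag; and for every vertex, the bags containing it form a connected subtree. Here bags containing vertex i are not connected in the tree, so the decomposition is invalid.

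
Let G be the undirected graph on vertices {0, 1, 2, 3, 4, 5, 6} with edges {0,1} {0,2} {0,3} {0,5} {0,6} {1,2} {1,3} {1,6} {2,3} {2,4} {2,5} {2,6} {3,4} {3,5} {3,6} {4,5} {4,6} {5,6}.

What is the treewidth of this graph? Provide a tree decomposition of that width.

Each bag holds 5 vertices, so the decomposition has width 4, which upper-bounds the treewidth. On the other hand G contains the 5-clique {0, 1, 2, 3, 6}. A clique must lie in a single bag of any decomposition, so no decomposition can have width below 4. Combining the bounds, tw(G) = 4.

Treewidth 4.
One optimal decomposition is:
Bags: B1 = {0, 1, 2, 3, 6}  B2 = {0, 2, 3, 5, 6}  B3 = {2, 3, 4, 5, 6}
Tree: B1–B2, B2–B3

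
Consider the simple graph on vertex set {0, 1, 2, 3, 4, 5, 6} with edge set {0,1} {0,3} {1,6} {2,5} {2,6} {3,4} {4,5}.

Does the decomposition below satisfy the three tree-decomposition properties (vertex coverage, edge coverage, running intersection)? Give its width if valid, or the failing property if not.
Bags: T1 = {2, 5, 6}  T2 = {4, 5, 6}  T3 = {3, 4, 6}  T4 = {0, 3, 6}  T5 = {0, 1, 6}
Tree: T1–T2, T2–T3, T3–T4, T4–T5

Vertex coverage: the bags together contain {0, 1, 2, 3, 4, 5, 6}, the full vertex set. Edge coverage: each edge of G has both endpoints in at least one bag. Running intersection: for every vertex, the bags containing it form a connected subtree. All three properties hold, so this is a valid tree decomposition of width max|bag| − 1 = 2, and hence tw(G) ≤ 2.

Yes; width 2.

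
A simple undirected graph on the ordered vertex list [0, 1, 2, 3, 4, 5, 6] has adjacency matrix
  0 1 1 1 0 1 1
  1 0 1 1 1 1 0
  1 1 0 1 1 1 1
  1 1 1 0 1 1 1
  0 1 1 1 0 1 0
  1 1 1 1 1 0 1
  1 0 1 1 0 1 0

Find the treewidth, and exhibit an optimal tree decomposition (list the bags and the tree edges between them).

Treewidth 4.
One such decomposition:
Bags: B1 = {0, 1, 2, 3, 5}  B2 = {1, 2, 3, 4, 5}  B3 = {0, 2, 3, 5, 6}
Tree: B1–B2, B1–B3

The largest bag has 5 vertices, giving width 4; this decomposition certifies tw(G) ≤ 4. For the lower bound, the 5 vertices {0, 1, 2, 3, 5} are pairwise adjacent, and any tree decomposition puts a clique entirely inside one bag — forcing width ≥ 4. Hence tw(G) = 4 exactly.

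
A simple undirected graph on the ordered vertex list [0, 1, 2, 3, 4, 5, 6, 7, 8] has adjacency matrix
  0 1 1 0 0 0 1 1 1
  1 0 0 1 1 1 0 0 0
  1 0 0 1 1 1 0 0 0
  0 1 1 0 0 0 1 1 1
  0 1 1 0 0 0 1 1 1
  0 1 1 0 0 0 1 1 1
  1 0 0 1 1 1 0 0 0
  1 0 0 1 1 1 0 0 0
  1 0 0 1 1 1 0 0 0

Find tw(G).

4

A width-4 tree decomposition is:
Bags: B1 = {0, 3, 4, 5, 8}  B2 = {0, 3, 4, 5, 7}  B3 = {0, 3, 4, 5, 6}  B4 = {0, 1, 3, 4, 5}  B5 = {0, 2, 3, 4, 5}
Tree: B1–B2, B2–B3, B3–B4, B4–B5
The largest bag has 5 vertices, giving width 4; this decomposition certifies tw(G) ≤ 4. For the lower bound: the 5 vertex sets {5,8}, {3,7}, {4,6}, {0}, {1} are disjoint, each induces a connected subgraph, and every pair is joined by at least one edge of G. Contracting each set to a single vertex therefore yields K_{5} as a minor, and since treewidth is minor-monotone, tw(G) ≥ tw(K_{5}) = 4. Combining the bounds, tw(G) = 4.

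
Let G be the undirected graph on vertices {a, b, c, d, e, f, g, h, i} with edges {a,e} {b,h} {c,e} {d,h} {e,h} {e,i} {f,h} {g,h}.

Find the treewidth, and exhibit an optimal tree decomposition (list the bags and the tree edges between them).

Treewidth 1.
One optimal decomposition is:
Bags: B1 = {d, h}  B2 = {f, h}  B3 = {e, h}  B4 = {a, e}  B5 = {e, i}  B6 = {b, h}  B7 = {c, e}  B8 = {g, h}
Tree: B1–B2, B1–B3, B3–B4, B3–B5, B2–B6, B3–B7, B1–B8

Each bag holds 2 vertices, so the decomposition has width 1, which upper-bounds the treewidth. Since G has at least one edge (e.g. h–d), it is not an edgeless graph, so tw(G) ≥ 1. Combining the bounds, tw(G) = 1.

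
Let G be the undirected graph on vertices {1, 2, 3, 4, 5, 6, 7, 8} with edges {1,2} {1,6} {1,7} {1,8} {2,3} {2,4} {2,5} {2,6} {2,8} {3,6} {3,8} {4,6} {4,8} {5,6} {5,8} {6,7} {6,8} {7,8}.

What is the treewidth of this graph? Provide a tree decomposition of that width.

Every bag has size at most 4, so the width is 4 − 1 = 3 and tw(G) ≤ 3. For the lower bound, the 4 vertices {1, 2, 6, 8} are pairwise adjacent, and any tree decomposition puts a clique entirely inside one bag — forcing width ≥ 3. The upper and lower bounds meet at 3, so that is the treewidth.

Treewidth 3.
One optimal decomposition is:
Bags: B1 = {2, 5, 6, 8}  B2 = {2, 4, 6, 8}  B3 = {1, 2, 6, 8}  B4 = {1, 6, 7, 8}  B5 = {2, 3, 6, 8}
Tree: B1–B2, B2–B3, B3–B4, B1–B5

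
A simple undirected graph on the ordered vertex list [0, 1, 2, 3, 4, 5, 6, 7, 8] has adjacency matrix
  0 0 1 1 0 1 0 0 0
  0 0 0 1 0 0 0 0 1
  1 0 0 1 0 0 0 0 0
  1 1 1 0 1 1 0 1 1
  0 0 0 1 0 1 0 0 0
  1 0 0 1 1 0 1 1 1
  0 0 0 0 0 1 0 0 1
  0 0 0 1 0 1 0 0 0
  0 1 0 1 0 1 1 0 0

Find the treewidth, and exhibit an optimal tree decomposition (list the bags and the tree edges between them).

Every bag has size at most 3, so the width is 3 − 1 = 2 and tw(G) ≤ 2. Conversely, {1, 3, 8} is a clique of size 3, and the vertices of any clique must share a bag in every tree decomposition; so some bag has ≥ 3 vertices and tw(G) ≥ 2. Therefore the treewidth is 2.

Treewidth 2.
One such decomposition:
Bags: B1 = {0, 3, 5}  B2 = {3, 5, 8}  B3 = {0, 2, 3}  B4 = {3, 4, 5}  B5 = {5, 6, 8}  B6 = {3, 5, 7}  B7 = {1, 3, 8}
Tree: B1–B2, B1–B3, B2–B4, B2–B5, B4–B6, B2–B7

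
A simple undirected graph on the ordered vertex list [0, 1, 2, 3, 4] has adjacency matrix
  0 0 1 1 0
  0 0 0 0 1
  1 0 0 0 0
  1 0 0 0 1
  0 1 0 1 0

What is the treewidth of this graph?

1

A width-1 tree decomposition is:
Bags: B1 = {0, 2}  B2 = {0, 3}  B3 = {3, 4}  B4 = {1, 4}
Tree: B1–B2, B2–B3, B3–B4
The largest bag has 2 vertices, giving width 1; this decomposition certifies tw(G) ≤ 1. Since G has at least one edge (e.g. 2–0), it is not an edgeless graph, so tw(G) ≥ 1. The upper and lower bounds meet at 1, so that is the treewidth.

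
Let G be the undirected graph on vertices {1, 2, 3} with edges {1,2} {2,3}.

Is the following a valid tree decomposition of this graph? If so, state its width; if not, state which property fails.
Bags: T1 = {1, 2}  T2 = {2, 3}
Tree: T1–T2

Yes; width 1.

Checking the three conditions: (i) the bags cover all of {1, 2, 3}; (ii) for each edge, some bag contains both endpoints; (iii) the bags containing any fixed vertex form a subtree. All hold, so the decomposition is valid with width 2 − 1 = 1.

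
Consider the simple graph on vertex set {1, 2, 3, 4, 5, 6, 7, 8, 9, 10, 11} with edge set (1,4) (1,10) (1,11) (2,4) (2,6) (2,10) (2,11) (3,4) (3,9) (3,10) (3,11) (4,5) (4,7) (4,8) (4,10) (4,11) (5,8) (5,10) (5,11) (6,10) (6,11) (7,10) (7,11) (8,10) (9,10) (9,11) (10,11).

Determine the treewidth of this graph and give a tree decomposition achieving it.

Treewidth 3.
Bags: B1 = {3, 4, 10, 11}  B2 = {3, 9, 10, 11}  B3 = {2, 4, 10, 11}  B4 = {2, 6, 10, 11}  B5 = {4, 5, 10, 11}  B6 = {4, 7, 10, 11}  B7 = {4, 5, 8, 10}  B8 = {1, 4, 10, 11}
Tree: B1–B2, B1–B3, B3–B4, B3–B5, B3–B6, B5–B7, B5–B8

Each bag holds 4 vertices, so the decomposition has width 3, which upper-bounds the treewidth. Conversely, {4, 5, 8, 10} is a clique of size 4, and the vertices of any clique must share a bag in every tree decomposition; so some bag has ≥ 4 vertices and tw(G) ≥ 3. Therefore the treewidth is 3.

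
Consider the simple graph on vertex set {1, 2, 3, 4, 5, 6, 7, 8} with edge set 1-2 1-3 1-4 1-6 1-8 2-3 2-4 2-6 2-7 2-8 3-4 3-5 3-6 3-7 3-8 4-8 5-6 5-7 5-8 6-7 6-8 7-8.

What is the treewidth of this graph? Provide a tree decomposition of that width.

Treewidth 4.
One such decomposition:
Bags: B1 = {1, 2, 3, 6, 8}  B2 = {2, 3, 6, 7, 8}  B3 = {3, 5, 6, 7, 8}  B4 = {1, 2, 3, 4, 8}
Tree: B1–B2, B2–B3, B1–B4

Every bag has size at most 5, so the width is 5 − 1 = 4 and tw(G) ≤ 4. Conversely, {1, 2, 3, 4, 8} is a clique of size 5, and the vertices of any clique must share a bag in every tree decomposition; so some bag has ≥ 5 vertices and tw(G) ≥ 4. Combining the bounds, tw(G) = 4.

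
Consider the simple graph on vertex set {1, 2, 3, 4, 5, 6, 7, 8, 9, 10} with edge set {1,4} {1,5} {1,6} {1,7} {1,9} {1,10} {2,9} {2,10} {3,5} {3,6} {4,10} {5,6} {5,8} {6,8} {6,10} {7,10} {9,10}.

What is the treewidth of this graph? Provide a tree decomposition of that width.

Every bag has size at most 3, so the width is 3 − 1 = 2 and tw(G) ≤ 2. On the other hand G contains the 3-clique {5, 6, 8}. A clique must lie in a single bag of any decomposition, so no decomposition can have width below 2. Therefore the treewidth is 2.

Treewidth 2.
One optimal decomposition is:
Bags: B1 = {1, 9, 10}  B2 = {1, 6, 10}  B3 = {1, 4, 10}  B4 = {2, 9, 10}  B5 = {1, 5, 6}  B6 = {5, 6, 8}  B7 = {1, 7, 10}  B8 = {3, 5, 6}
Tree: B1–B2, B1–B3, B1–B4, B2–B5, B5–B6, B1–B7, B5–B8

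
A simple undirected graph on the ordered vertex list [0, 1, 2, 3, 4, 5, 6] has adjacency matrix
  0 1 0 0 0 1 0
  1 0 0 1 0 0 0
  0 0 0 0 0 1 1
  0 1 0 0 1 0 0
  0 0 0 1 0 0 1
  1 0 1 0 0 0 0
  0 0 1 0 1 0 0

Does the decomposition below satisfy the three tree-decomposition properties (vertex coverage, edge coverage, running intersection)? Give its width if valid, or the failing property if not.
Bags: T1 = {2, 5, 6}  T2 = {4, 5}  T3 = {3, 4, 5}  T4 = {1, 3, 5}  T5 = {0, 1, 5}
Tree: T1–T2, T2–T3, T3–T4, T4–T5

No — edge (6,4) lies in no bag.

A tree decomposition must satisfy three properties: every vertex lies in some bag; for every edge, both endpoints lie together in some bag; and for every vertex, the bags containing it form a connected subtree. Here edge (6,4) lies in no bag, so the decomposition is invalid.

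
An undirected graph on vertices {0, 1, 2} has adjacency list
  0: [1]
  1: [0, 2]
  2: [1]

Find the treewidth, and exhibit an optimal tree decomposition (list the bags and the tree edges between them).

Treewidth 1.
One optimal decomposition is:
Bags: B1 = {1, 2}  B2 = {0, 1}
Tree: B1–B2

Each bag holds 2 vertices, so the decomposition has width 1, which upper-bounds the treewidth. Any graph with an edge has treewidth ≥ 1, and G has the edge 2–1. Hence tw(G) = 1 exactly.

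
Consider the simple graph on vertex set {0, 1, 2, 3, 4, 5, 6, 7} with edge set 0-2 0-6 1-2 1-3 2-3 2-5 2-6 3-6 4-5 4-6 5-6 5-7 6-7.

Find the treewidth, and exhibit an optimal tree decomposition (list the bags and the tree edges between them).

Treewidth 2.
One such decomposition:
Bags: B1 = {0, 2, 6}  B2 = {2, 5, 6}  B3 = {4, 5, 6}  B4 = {2, 3, 6}  B5 = {1, 2, 3}  B6 = {5, 6, 7}
Tree: B1–B2, B2–B3, B1–B4, B4–B5, B3–B6

The largest bag has 3 vertices, giving width 2; this decomposition certifies tw(G) ≤ 2. On the other hand G contains the 3-clique {1, 2, 3}. A clique must lie in a single bag of any decomposition, so no decomposition can have width below 2. The upper and lower bounds meet at 2, so that is the treewidth.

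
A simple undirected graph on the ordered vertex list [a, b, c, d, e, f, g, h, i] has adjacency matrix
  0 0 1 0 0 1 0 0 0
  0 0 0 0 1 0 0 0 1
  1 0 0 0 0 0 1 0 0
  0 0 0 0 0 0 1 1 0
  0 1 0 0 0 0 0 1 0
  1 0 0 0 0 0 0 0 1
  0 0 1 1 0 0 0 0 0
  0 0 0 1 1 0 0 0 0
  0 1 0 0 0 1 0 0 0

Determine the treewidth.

A width-2 tree decomposition is:
Bags: B1 = {d, e, h}  B2 = {d, e, g}  B3 = {c, e, g}  B4 = {a, c, e}  B5 = {a, e, f}  B6 = {e, f, i}  B7 = {b, e, i}
Tree: B1–B2, B2–B3, B3–B4, B4–B5, B5–B6, B6–B7
Each bag holds 3 vertices, so the decomposition has width 2, which upper-bounds the treewidth. Since e–h–d–g–c–a–f–i–b–e is a cycle in G, G is not acyclic. Forests are exactly the graphs of treewidth ≤ 1, so tw(G) ≥ 2. Therefore the treewidth is 2.

2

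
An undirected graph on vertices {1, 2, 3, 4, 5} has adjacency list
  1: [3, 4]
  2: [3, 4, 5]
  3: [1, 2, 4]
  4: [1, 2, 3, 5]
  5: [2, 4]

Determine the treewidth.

A width-2 tree decomposition is:
Bags: B1 = {2, 3, 4}  B2 = {2, 4, 5}  B3 = {1, 3, 4}
Tree: B1–B2, B1–B3
The largest bag has 3 vertices, giving width 2; this decomposition certifies tw(G) ≤ 2. On the other hand G contains the 3-clique {1, 3, 4}. A clique must lie in a single bag of any decomposition, so no decomposition can have width below 2. The upper and lower bounds meet at 2, so that is the treewidth.

2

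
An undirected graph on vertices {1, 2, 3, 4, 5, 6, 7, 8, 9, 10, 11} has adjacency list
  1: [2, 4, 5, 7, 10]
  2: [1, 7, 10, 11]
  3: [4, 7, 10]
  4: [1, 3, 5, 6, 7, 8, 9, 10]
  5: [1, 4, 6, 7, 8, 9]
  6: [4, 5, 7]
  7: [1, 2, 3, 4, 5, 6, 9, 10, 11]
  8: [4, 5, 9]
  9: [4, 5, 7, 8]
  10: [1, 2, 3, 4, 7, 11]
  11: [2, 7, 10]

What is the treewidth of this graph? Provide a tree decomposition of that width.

Treewidth 3.
One such decomposition:
Bags: B1 = {1, 4, 7, 10}  B2 = {1, 4, 5, 7}  B3 = {3, 4, 7, 10}  B4 = {1, 2, 7, 10}  B5 = {4, 5, 7, 9}  B6 = {4, 5, 6, 7}  B7 = {2, 7, 10, 11}  B8 = {4, 5, 8, 9}
Tree: B1–B2, B1–B3, B1–B4, B2–B5, B2–B6, B4–B7, B5–B8

The largest bag has 4 vertices, giving width 3; this decomposition certifies tw(G) ≤ 3. For the lower bound, the 4 vertices {4, 5, 8, 9} are pairwise adjacent, and any tree decomposition puts a clique entirely inside one bag — forcing width ≥ 3. Therefore the treewidth is 3.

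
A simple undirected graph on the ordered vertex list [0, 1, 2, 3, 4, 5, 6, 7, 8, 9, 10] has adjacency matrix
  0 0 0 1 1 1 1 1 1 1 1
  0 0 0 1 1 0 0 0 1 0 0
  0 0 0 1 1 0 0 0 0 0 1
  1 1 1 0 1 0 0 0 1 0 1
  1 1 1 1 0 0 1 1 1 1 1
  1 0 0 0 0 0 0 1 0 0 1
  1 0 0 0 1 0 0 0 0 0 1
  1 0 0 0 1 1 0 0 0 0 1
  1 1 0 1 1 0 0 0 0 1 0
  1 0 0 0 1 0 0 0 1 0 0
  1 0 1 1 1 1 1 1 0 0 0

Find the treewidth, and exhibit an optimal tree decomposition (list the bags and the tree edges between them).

Treewidth 3.
One optimal decomposition is:
Bags: B1 = {0, 4, 7, 10}  B2 = {0, 3, 4, 10}  B3 = {2, 3, 4, 10}  B4 = {0, 3, 4, 8}  B5 = {0, 5, 7, 10}  B6 = {1, 3, 4, 8}  B7 = {0, 4, 8, 9}  B8 = {0, 4, 6, 10}
Tree: B1–B2, B2–B3, B2–B4, B1–B5, B4–B6, B4–B7, B1–B8

Each bag holds 4 vertices, so the decomposition has width 3, which upper-bounds the treewidth. On the other hand G contains the 4-clique {0, 4, 8, 9}. A clique must lie in a single bag of any decomposition, so no decomposition can have width below 3. Combining the bounds, tw(G) = 3.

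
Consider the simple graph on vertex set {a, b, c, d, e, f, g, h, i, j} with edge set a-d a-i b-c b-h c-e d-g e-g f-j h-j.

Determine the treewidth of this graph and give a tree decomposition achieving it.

The largest bag has 2 vertices, giving width 1; this decomposition certifies tw(G) ≤ 1. Any graph with an edge has treewidth ≥ 1, and G has the edge f–j. The upper and lower bounds meet at 1, so that is the treewidth.

Treewidth 1.
One such decomposition:
Bags: B1 = {f, j}  B2 = {h, j}  B3 = {b, h}  B4 = {b, c}  B5 = {c, e}  B6 = {e, g}  B7 = {d, g}  B8 = {a, d}  B9 = {a, i}
Tree: B1–B2, B2–B3, B3–B4, B4–B5, B5–B6, B6–B7, B7–B8, B8–B9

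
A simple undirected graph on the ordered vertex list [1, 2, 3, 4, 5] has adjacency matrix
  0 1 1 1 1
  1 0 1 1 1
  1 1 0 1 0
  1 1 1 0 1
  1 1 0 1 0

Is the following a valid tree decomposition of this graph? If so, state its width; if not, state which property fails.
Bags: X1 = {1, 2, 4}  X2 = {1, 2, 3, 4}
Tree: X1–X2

No — vertex 5 appears in no bag.

A tree decomposition must satisfy three properties: every vertex lies in some bag; for every edge, both endpoints lie together in some bag; and for every vertex, the bags containing it form a connected subtree. Here vertex 5 appears in no bag, so the decomposition is invalid.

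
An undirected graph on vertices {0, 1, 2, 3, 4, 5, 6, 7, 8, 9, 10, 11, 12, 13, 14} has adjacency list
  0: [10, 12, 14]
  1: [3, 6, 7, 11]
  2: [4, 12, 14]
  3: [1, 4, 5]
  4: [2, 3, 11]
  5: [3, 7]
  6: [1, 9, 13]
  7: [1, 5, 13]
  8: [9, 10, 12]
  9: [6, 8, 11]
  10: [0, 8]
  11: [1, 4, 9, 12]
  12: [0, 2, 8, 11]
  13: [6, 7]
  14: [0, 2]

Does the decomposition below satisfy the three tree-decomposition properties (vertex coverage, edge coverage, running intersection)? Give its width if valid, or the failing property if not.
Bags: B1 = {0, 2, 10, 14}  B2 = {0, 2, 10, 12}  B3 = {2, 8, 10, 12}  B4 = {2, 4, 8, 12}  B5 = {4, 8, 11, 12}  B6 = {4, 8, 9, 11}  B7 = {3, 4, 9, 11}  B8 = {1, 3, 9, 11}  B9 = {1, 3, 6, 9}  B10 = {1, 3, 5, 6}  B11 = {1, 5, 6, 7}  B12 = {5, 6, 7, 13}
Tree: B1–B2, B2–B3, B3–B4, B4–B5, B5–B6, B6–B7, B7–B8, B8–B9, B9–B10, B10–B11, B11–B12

Checking the three conditions: (i) the bags cover all of {0, 1, 2, 3, 4, 5, 6, 7, 8, 9, 10, 11, 12, 13, 14}; (ii) for each edge, some bag contains both endpoints; (iii) the bags containing any fixed vertex form a subtree. All hold, so the decomposition is valid with width 4 − 1 = 3.

Yes; width 3.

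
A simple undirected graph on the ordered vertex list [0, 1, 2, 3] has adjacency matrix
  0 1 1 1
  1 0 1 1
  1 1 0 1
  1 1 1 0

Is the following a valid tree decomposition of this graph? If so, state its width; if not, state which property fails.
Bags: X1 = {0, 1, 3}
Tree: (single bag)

No — vertex 2 appears in no bag.

A tree decomposition must satisfy three properties: every vertex lies in some bag; for every edge, both endpoints lie together in some bag; and for every vertex, the bags containing it form a connected subtree. Here vertex 2 appears in no bag, so the decomposition is invalid.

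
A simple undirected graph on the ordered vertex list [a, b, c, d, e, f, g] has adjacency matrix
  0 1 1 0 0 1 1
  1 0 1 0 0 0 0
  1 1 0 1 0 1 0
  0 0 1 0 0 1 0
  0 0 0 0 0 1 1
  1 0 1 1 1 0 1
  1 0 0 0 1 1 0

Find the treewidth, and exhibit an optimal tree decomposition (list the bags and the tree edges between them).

Treewidth 2.
One such decomposition:
Bags: B1 = {a, f, g}  B2 = {a, c, f}  B3 = {c, d, f}  B4 = {a, b, c}  B5 = {e, f, g}
Tree: B1–B2, B2–B3, B2–B4, B1–B5

Every bag has size at most 3, so the width is 3 − 1 = 2 and tw(G) ≤ 2. On the other hand G contains the 3-clique {c, d, f}. A clique must lie in a single bag of any decomposition, so no decomposition can have width below 2. Therefore the treewidth is 2.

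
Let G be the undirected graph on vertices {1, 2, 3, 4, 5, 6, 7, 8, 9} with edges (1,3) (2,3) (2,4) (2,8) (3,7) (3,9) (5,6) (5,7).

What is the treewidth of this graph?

A width-1 tree decomposition is:
Bags: B1 = {2, 3}  B2 = {2, 4}  B3 = {2, 8}  B4 = {3, 7}  B5 = {3, 9}  B6 = {5, 7}  B7 = {1, 3}  B8 = {5, 6}
Tree: B1–B2, B1–B3, B1–B4, B4–B5, B4–B6, B5–B7, B6–B8
Each bag holds 2 vertices, so the decomposition has width 1, which upper-bounds the treewidth. Any graph with an edge has treewidth ≥ 1, and G has the edge 3–2. Hence tw(G) = 1 exactly.

1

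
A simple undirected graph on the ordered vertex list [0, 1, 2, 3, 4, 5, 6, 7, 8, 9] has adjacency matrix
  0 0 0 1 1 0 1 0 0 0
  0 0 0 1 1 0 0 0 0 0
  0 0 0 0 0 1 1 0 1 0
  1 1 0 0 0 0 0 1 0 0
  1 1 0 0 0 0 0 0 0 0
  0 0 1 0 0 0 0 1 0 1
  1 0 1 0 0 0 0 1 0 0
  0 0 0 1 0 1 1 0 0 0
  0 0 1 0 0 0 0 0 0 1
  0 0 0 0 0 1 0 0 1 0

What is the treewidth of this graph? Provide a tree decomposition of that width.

Every bag has size at most 3, so the width is 3 − 1 = 2 and tw(G) ≤ 2. The edges 9–8–2–5–9 form a cycle, so G is not a tree and its treewidth is at least 2. Therefore the treewidth is 2.

Treewidth 2.
Bags: B1 = {5, 8, 9}  B2 = {2, 5, 8}  B3 = {2, 5, 7}  B4 = {2, 6, 7}  B5 = {3, 6, 7}  B6 = {0, 3, 6}  B7 = {0, 1, 3}  B8 = {0, 1, 4}
Tree: B1–B2, B2–B3, B3–B4, B4–B5, B5–B6, B6–B7, B7–B8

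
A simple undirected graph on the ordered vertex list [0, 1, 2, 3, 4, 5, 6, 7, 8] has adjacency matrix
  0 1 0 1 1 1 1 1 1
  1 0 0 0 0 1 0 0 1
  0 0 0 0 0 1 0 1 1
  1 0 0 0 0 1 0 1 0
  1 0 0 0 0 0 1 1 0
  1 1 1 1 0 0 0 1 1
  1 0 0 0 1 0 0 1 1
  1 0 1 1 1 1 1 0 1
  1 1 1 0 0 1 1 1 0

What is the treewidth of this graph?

3

A width-3 tree decomposition is:
Bags: B1 = {0, 6, 7, 8}  B2 = {0, 5, 7, 8}  B3 = {2, 5, 7, 8}  B4 = {0, 1, 5, 8}  B5 = {0, 3, 5, 7}  B6 = {0, 4, 6, 7}
Tree: B1–B2, B2–B3, B2–B4, B2–B5, B1–B6
The largest bag has 4 vertices, giving width 3; this decomposition certifies tw(G) ≤ 3. On the other hand G contains the 4-clique {0, 1, 5, 8}. A clique must lie in a single bag of any decomposition, so no decomposition can have width below 3. Therefore the treewidth is 3.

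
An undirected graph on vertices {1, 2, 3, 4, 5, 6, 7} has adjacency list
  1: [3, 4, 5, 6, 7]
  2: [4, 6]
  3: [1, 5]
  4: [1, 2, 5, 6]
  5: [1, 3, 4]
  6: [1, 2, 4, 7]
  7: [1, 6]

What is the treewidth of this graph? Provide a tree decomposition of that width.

Treewidth 2.
One such decomposition:
Bags: B1 = {1, 4, 6}  B2 = {1, 6, 7}  B3 = {1, 4, 5}  B4 = {2, 4, 6}  B5 = {1, 3, 5}
Tree: B1–B2, B1–B3, B1–B4, B3–B5

Each bag holds 3 vertices, so the decomposition has width 2, which upper-bounds the treewidth. On the other hand G contains the 3-clique {1, 3, 5}. A clique must lie in a single bag of any decomposition, so no decomposition can have width below 2. Hence tw(G) = 2 exactly.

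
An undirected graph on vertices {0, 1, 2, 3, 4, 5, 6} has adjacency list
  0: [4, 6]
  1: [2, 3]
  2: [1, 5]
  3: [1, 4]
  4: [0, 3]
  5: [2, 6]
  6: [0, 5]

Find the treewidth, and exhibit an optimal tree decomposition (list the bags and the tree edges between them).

Treewidth 2.
One optimal decomposition is:
Bags: B1 = {1, 2, 3}  B2 = {2, 3, 4}  B3 = {0, 2, 4}  B4 = {0, 2, 6}  B5 = {2, 5, 6}
Tree: B1–B2, B2–B3, B3–B4, B4–B5

Every bag has size at most 3, so the width is 3 − 1 = 2 and tw(G) ≤ 2. The edges 2–1–3–4–0–6–5–2 form a cycle, so G is not a tree and its treewidth is at least 2. Therefore the treewidth is 2.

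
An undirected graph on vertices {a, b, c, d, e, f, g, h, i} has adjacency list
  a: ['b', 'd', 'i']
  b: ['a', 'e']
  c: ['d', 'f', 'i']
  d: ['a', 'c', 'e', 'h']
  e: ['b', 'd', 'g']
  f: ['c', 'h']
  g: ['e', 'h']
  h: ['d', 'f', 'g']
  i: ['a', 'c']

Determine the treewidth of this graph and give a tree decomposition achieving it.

Treewidth 3.
Bags: B1 = {e, f, g, h}  B2 = {d, e, f, h}  B3 = {c, d, e, f}  B4 = {b, c, d, e}  B5 = {a, b, c, d}  B6 = {a, b, c, i}
Tree: B1–B2, B2–B3, B3–B4, B4–B5, B5–B6

Every bag has size at most 4, so the width is 4 − 1 = 3 and tw(G) ≤ 3. For the lower bound: the 4 vertex sets {f,g,h}, {e}, {d}, {a,b,c,i} are disjoint, each induces a connected subgraph, and every pair is joined by at least one edge of G. Contracting each set to a single vertex therefore yields K_{4} as a minor, and since treewidth is minor-monotone, tw(G) ≥ tw(K_{4}) = 3. The upper and lower bounds meet at 3, so that is the treewidth.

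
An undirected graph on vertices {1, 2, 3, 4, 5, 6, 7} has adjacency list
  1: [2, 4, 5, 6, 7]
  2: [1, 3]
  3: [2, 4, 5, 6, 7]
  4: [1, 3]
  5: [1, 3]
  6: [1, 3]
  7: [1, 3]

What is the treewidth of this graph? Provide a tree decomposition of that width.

The largest bag has 3 vertices, giving width 2; this decomposition certifies tw(G) ≤ 2. The edges 1–4–3–7–1 form a cycle, so G is not a tree and its treewidth is at least 2. Hence tw(G) = 2 exactly.

Treewidth 2.
Bags: B1 = {1, 3, 4}  B2 = {1, 3, 7}  B3 = {1, 2, 3}  B4 = {1, 3, 5}  B5 = {1, 3, 6}
Tree: B1–B2, B2–B3, B3–B4, B4–B5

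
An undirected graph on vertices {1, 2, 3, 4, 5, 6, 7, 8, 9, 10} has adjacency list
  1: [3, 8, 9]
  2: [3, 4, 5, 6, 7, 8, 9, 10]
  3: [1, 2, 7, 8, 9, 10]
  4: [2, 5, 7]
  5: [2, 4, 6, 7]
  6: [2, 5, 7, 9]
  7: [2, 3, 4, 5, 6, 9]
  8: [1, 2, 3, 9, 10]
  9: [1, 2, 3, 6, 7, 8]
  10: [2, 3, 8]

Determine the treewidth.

3

A width-3 tree decomposition is:
Bags: B1 = {2, 5, 6, 7}  B2 = {2, 6, 7, 9}  B3 = {2, 3, 7, 9}  B4 = {2, 3, 8, 9}  B5 = {2, 3, 8, 10}  B6 = {2, 4, 5, 7}  B7 = {1, 3, 8, 9}
Tree: B1–B2, B2–B3, B3–B4, B4–B5, B1–B6, B4–B7
The largest bag has 4 vertices, giving width 3; this decomposition certifies tw(G) ≤ 3. For the lower bound, the 4 vertices {1, 3, 8, 9} are pairwise adjacent, and any tree decomposition puts a clique entirely inside one bag — forcing width ≥ 3. Therefore the treewidth is 3.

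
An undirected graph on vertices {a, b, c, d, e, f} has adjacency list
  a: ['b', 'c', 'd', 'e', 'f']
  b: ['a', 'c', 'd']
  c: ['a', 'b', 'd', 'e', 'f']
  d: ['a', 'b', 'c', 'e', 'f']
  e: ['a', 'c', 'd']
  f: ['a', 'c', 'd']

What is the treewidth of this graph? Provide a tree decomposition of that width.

The largest bag has 4 vertices, giving width 3; this decomposition certifies tw(G) ≤ 3. Conversely, {a, c, d, e} is a clique of size 4, and the vertices of any clique must share a bag in every tree decomposition; so some bag has ≥ 4 vertices and tw(G) ≥ 3. Combining the bounds, tw(G) = 3.

Treewidth 3.
Bags: B1 = {a, c, d, f}  B2 = {a, b, c, d}  B3 = {a, c, d, e}
Tree: B1–B2, B1–B3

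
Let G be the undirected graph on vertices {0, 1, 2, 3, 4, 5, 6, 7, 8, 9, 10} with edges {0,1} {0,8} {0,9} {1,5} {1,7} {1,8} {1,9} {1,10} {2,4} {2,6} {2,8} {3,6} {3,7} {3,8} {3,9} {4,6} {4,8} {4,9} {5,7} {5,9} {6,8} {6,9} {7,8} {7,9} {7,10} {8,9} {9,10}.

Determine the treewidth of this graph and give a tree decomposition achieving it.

Treewidth 3.
One optimal decomposition is:
Bags: B1 = {1, 7, 8, 9}  B2 = {1, 7, 9, 10}  B3 = {1, 5, 7, 9}  B4 = {3, 7, 8, 9}  B5 = {3, 6, 8, 9}  B6 = {0, 1, 8, 9}  B7 = {4, 6, 8, 9}  B8 = {2, 4, 6, 8}
Tree: B1–B2, B2–B3, B1–B4, B4–B5, B1–B6, B5–B7, B7–B8

The largest bag has 4 vertices, giving width 3; this decomposition certifies tw(G) ≤ 3. Conversely, {0, 1, 8, 9} is a clique of size 4, and the vertices of any clique must share a bag in every tree decomposition; so some bag has ≥ 4 vertices and tw(G) ≥ 3. Combining the bounds, tw(G) = 3.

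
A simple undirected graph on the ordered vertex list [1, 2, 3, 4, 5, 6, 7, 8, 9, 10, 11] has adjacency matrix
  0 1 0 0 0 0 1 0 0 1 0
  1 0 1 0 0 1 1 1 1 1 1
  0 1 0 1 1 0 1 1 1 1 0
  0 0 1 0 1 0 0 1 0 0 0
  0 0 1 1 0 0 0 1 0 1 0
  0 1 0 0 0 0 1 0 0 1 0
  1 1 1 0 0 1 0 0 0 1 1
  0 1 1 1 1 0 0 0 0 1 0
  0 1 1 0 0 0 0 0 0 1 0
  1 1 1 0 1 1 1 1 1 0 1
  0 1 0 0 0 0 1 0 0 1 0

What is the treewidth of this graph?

A width-3 tree decomposition is:
Bags: B1 = {1, 2, 7, 10}  B2 = {2, 3, 7, 10}  B3 = {2, 6, 7, 10}  B4 = {2, 3, 9, 10}  B5 = {2, 3, 8, 10}  B6 = {3, 5, 8, 10}  B7 = {2, 7, 10, 11}  B8 = {3, 4, 5, 8}
Tree: B1–B2, B1–B3, B2–B4, B4–B5, B5–B6, B3–B7, B6–B8
Every bag has size at most 4, so the width is 4 − 1 = 3 and tw(G) ≤ 3. On the other hand G contains the 4-clique {2, 3, 8, 10}. A clique must lie in a single bag of any decomposition, so no decomposition can have width below 3. Combining the bounds, tw(G) = 3.

3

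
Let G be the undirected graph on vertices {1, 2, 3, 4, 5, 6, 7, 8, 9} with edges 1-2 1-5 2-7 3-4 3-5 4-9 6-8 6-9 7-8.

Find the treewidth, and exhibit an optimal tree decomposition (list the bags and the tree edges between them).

Each bag holds 3 vertices, so the decomposition has width 2, which upper-bounds the treewidth. The edges 8–7–2–1–5–3–4–9–6–8 form a cycle, so G is not a tree and its treewidth is at least 2. Therefore the treewidth is 2.

Treewidth 2.
Bags: B1 = {2, 7, 8}  B2 = {1, 2, 8}  B3 = {1, 5, 8}  B4 = {3, 5, 8}  B5 = {3, 4, 8}  B6 = {4, 8, 9}  B7 = {6, 8, 9}
Tree: B1–B2, B2–B3, B3–B4, B4–B5, B5–B6, B6–B7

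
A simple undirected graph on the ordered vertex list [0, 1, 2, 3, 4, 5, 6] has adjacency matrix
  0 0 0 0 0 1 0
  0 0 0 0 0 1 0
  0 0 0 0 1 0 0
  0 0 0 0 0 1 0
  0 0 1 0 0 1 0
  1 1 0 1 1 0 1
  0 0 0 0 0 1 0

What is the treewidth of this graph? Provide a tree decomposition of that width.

Treewidth 1.
Bags: B1 = {0, 5}  B2 = {3, 5}  B3 = {4, 5}  B4 = {1, 5}  B5 = {5, 6}  B6 = {2, 4}
Tree: B1–B2, B2–B3, B1–B4, B3–B5, B3–B6

Each bag holds 2 vertices, so the decomposition has width 1, which upper-bounds the treewidth. G has an edge, so its treewidth is at least 1. The upper and lower bounds meet at 1, so that is the treewidth.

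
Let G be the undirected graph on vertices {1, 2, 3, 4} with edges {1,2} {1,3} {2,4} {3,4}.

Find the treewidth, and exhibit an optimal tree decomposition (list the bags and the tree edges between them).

The largest bag has 3 vertices, giving width 2; this decomposition certifies tw(G) ≤ 2. The edges 3–1–2–4–3 form a cycle, so G is not a tree and its treewidth is at least 2. Therefore the treewidth is 2.

Treewidth 2.
One such decomposition:
Bags: B1 = {1, 2, 3}  B2 = {2, 3, 4}
Tree: B1–B2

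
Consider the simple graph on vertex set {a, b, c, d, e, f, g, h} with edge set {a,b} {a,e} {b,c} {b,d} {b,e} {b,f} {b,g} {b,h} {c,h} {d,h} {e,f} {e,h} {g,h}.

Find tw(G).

2

A width-2 tree decomposition is:
Bags: B1 = {a, b, e}  B2 = {b, e, f}  B3 = {b, e, h}  B4 = {b, c, h}  B5 = {b, g, h}  B6 = {b, d, h}
Tree: B1–B2, B1–B3, B3–B4, B3–B5, B3–B6
The largest bag has 3 vertices, giving width 2; this decomposition certifies tw(G) ≤ 2. Conversely, {a, b, e} is a clique of size 3, and the vertices of any clique must share a bag in every tree decomposition; so some bag has ≥ 3 vertices and tw(G) ≥ 2. Therefore the treewidth is 2.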